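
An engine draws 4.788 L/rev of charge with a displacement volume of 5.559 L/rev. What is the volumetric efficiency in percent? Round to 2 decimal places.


eta_v = (V_actual / V_disp) * 100
Ratio = 4.788 / 5.559 = 0.8613
eta_v = 0.8613 * 100 = 86.13%


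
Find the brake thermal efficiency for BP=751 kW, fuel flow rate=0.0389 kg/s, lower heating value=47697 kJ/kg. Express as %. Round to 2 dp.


eta_BTE = (BP / (mf * LHV)) * 100
Denominator = 0.0389 * 47697 = 1855.4133 kW
eta_BTE = (751 / 1855.4133) * 100 = 40.48%


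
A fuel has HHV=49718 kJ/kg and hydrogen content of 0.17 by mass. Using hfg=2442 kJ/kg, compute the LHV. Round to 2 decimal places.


LHV = HHV - hfg * 9 * H
Water correction = 2442 * 9 * 0.17 = 3736.260 kJ/kg
LHV = 49718 - 3736.260 = 45981.74 kJ/kg


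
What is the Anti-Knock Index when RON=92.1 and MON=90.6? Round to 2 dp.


AKI = (RON + MON) / 2
AKI = (92.1 + 90.6) / 2
AKI = 182.7 / 2 = 91.35


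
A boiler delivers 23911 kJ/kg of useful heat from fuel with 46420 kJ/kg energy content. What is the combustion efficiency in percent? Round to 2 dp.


Efficiency = (Q_useful / Q_fuel) * 100
Efficiency = (23911 / 46420) * 100
Efficiency = 0.5151 * 100 = 51.51%


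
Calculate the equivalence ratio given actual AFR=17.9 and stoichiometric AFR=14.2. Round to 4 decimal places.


phi = AFR_stoich / AFR_actual
phi = 14.2 / 17.9 = 0.7933


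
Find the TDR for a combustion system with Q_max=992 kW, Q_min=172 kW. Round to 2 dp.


TDR = Q_max / Q_min
TDR = 992 / 172 = 5.77


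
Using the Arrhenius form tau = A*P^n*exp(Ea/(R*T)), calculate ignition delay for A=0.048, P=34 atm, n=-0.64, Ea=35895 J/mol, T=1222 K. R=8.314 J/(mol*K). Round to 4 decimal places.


tau = A * P^n * exp(Ea/(R*T))
P^n = 34^(-0.64) = 0.10467754
Ea/(R*T) = 35895/(8.314*1222) = 3.533074
exp(Ea/(R*T)) = 34.229025
tau = 0.048 * 0.10467754 * 34.229025 = 0.1720 ms


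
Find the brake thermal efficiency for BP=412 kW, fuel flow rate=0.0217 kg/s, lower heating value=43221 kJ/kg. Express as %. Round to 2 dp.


eta_BTE = (BP / (mf * LHV)) * 100
Denominator = 0.0217 * 43221 = 937.8957 kW
eta_BTE = (412 / 937.8957) * 100 = 43.93%


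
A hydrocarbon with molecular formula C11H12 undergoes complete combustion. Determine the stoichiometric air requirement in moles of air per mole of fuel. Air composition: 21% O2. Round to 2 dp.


Balanced combustion: C11H12 + 14 O2 -> 11 CO2 + 6 H2O
O2 needed = C + H/4 = 11 + 12/4 = 14.00 moles
Air moles = O2 / 0.21 = 14.00 / 0.21 = 66.67 moles air


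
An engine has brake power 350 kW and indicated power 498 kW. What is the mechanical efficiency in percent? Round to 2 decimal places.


eta_mech = (BP / IP) * 100
Ratio = 350 / 498 = 0.7028
eta_mech = 0.7028 * 100 = 70.28%


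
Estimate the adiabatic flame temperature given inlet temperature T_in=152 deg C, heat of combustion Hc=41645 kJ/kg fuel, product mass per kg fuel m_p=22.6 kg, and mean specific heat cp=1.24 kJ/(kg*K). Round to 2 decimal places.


T_ad = T_in + Hc / (m_p * cp)
Denominator = 22.6 * 1.24 = 28.0240
Temperature rise = 41645 / 28.0240 = 1486.05 K
T_ad = 152 + 1486.05 = 1638.05 deg C


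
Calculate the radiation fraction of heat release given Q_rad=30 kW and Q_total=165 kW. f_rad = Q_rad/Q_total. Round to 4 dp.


f_rad = Q_rad / Q_total
f_rad = 30 / 165 = 0.1818


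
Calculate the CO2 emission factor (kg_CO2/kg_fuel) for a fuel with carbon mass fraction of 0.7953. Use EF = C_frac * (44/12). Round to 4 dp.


EF = C_frac * (M_CO2 / M_C)
EF = 0.7953 * (44/12)
EF = 0.7953 * 3.666667 = 2.9161 kg_CO2/kg_fuel


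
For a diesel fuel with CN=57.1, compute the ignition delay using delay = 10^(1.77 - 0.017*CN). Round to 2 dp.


delay = 10^(1.77 - 0.017*CN)
Exponent = 1.77 - 0.017*57.1 = 0.7993
delay = 10^0.7993 = 6.30 ms


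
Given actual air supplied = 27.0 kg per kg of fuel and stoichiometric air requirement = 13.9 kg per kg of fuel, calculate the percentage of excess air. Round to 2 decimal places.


Excess air = actual - stoichiometric = 27.0 - 13.9 = 13.10 kg/kg fuel
Excess air % = (excess / stoich) * 100 = (13.10 / 13.9) * 100 = 94.24%


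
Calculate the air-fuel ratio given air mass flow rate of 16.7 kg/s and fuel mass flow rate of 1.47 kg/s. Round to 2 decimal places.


AFR = m_air / m_fuel
AFR = 16.7 / 1.47 = 11.36


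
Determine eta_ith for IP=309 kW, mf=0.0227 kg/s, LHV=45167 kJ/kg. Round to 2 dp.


eta_ith = (IP / (mf * LHV)) * 100
Denominator = 0.0227 * 45167 = 1025.2909 kW
eta_ith = (309 / 1025.2909) * 100 = 30.14%


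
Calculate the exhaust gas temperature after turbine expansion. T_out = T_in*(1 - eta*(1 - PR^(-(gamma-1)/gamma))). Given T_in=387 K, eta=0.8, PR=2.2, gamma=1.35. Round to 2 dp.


T_out = T_in * (1 - eta * (1 - PR^(-(gamma-1)/gamma)))
Exponent = -(1.35-1)/1.35 = -0.25925926
PR^exp = 2.2^(-0.25925926) = 0.81512413
Factor = 1 - 0.8*(1 - 0.81512413) = 0.85209930
T_out = 387 * 0.85209930 = 329.76 K


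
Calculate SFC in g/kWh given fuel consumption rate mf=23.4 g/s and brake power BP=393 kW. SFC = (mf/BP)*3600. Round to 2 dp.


SFC = (mf / BP) * 3600
Rate = 23.4 / 393 = 0.059542 g/(s*kW)
SFC = 0.059542 * 3600 = 214.35 g/kWh


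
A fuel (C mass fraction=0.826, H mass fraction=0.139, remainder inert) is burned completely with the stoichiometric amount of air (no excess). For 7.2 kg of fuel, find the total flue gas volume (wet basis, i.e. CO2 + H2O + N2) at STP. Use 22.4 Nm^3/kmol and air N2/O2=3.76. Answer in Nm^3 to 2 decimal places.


Per kg fuel: CO2 = (C/12 kmol)*22.4 = (0.826/12)*22.4 = 1.54187 Nm^3
Per kg fuel: H2O = (H/2 kmol)*22.4 = (0.139/2)*22.4 = 1.55680 Nm^3
O2 needed per kg fuel = C/12 + H/4 = 0.826/12 + 0.139/4 = 0.10358333 kmol
Per kg fuel: N2 = O2*3.76*22.4 = 0.10358333*3.76*22.4 = 8.72420 Nm^3
Total per kg = 1.54187 + 1.55680 + 8.72420 = 11.82287 Nm^3
Total = 11.82287 * 7.2 = 85.12 Nm^3


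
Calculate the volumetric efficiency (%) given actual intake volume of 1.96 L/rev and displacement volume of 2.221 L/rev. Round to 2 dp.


eta_v = (V_actual / V_disp) * 100
Ratio = 1.96 / 2.221 = 0.8825
eta_v = 0.8825 * 100 = 88.25%


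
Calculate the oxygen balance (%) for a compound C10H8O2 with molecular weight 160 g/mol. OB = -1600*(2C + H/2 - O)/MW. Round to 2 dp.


OB = -1600 * (2C + H/2 - O) / MW
Inner = 2*10 + 8/2 - 2 = 22.00
OB = -1600 * 22.00 / 160 = -220.00%


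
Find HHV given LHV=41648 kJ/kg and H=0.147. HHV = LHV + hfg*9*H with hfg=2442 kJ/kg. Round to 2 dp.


HHV = LHV + hfg * 9 * H
Water addition = 2442 * 9 * 0.147 = 3230.766 kJ/kg
HHV = 41648 + 3230.766 = 44878.77 kJ/kg


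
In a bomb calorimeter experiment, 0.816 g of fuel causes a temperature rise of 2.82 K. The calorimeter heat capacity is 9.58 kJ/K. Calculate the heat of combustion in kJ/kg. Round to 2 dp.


Hc = C_cal * delta_T / m_fuel
Q_released = 9.58 * 2.82 = 27.0156 kJ
m_fuel = 0.816 g = 0.816/1000 kg = 0.000816 kg
Hc = 27.0156 / 0.000816 = 33107.35 kJ/kg


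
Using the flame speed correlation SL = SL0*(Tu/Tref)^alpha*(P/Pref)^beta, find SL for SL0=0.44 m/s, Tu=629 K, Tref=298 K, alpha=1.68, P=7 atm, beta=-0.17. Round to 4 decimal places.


SL = SL0 * (Tu/Tref)^alpha * (P/Pref)^beta
T ratio = 629/298 = 2.11073826
(T ratio)^alpha = 2.11073826^1.68 = 3.507921
(P/Pref)^beta = 7^(-0.17) = 0.718345
SL = 0.44 * 3.507921 * 0.718345 = 1.1088 m/s


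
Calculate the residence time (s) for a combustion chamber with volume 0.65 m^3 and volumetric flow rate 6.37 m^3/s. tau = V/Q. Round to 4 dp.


tau = V / Q_flow
tau = 0.65 / 6.37 = 0.1020 s


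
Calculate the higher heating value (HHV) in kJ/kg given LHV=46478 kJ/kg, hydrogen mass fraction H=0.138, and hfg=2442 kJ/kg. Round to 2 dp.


HHV = LHV + hfg * 9 * H
Water addition = 2442 * 9 * 0.138 = 3032.964 kJ/kg
HHV = 46478 + 3032.964 = 49510.96 kJ/kg


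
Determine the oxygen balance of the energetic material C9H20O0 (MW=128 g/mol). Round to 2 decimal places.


OB = -1600 * (2C + H/2 - O) / MW
Inner = 2*9 + 20/2 - 0 = 28.00
OB = -1600 * 28.00 / 128 = -350.00%


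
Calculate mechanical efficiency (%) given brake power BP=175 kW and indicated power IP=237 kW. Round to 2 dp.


eta_mech = (BP / IP) * 100
Ratio = 175 / 237 = 0.7384
eta_mech = 0.7384 * 100 = 73.84%


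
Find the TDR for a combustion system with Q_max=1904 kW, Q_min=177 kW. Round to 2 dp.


TDR = Q_max / Q_min
TDR = 1904 / 177 = 10.76


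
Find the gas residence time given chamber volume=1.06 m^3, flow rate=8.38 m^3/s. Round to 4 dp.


tau = V / Q_flow
tau = 1.06 / 8.38 = 0.1265 s


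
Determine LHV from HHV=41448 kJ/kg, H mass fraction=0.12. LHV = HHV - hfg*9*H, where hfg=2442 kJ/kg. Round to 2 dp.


LHV = HHV - hfg * 9 * H
Water correction = 2442 * 9 * 0.12 = 2637.360 kJ/kg
LHV = 41448 - 2637.360 = 38810.64 kJ/kg


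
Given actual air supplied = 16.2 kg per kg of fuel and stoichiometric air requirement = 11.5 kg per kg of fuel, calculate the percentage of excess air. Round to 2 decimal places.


Excess air = actual - stoichiometric = 16.2 - 11.5 = 4.70 kg/kg fuel
Excess air % = (excess / stoich) * 100 = (4.70 / 11.5) * 100 = 40.87%


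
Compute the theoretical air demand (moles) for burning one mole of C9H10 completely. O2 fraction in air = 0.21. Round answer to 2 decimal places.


Balanced combustion: C9H10 + 11.5 O2 -> 9 CO2 + 5 H2O
O2 needed = C + H/4 = 9 + 10/4 = 11.50 moles
Air moles = O2 / 0.21 = 11.50 / 0.21 = 54.76 moles air


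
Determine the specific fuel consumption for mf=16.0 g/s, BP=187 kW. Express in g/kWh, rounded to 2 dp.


SFC = (mf / BP) * 3600
Rate = 16.0 / 187 = 0.085561 g/(s*kW)
SFC = 0.085561 * 3600 = 308.02 g/kWh


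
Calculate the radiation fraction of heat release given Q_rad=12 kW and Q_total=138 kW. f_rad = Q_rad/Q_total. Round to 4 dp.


f_rad = Q_rad / Q_total
f_rad = 12 / 138 = 0.0870


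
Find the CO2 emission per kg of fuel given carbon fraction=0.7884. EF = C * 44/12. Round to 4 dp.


EF = C_frac * (M_CO2 / M_C)
EF = 0.7884 * (44/12)
EF = 0.7884 * 3.666667 = 2.8908 kg_CO2/kg_fuel


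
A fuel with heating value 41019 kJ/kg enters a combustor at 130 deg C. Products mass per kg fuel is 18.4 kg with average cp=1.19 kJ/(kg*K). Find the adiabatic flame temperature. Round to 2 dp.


T_ad = T_in + Hc / (m_p * cp)
Denominator = 18.4 * 1.19 = 21.8960
Temperature rise = 41019 / 21.8960 = 1873.36 K
T_ad = 130 + 1873.36 = 2003.36 deg C


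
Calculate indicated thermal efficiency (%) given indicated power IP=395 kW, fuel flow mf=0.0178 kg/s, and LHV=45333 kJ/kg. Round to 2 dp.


eta_ith = (IP / (mf * LHV)) * 100
Denominator = 0.0178 * 45333 = 806.9274 kW
eta_ith = (395 / 806.9274) * 100 = 48.95%


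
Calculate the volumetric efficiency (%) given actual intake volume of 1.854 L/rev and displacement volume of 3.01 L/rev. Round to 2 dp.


eta_v = (V_actual / V_disp) * 100
Ratio = 1.854 / 3.01 = 0.6159
eta_v = 0.6159 * 100 = 61.59%


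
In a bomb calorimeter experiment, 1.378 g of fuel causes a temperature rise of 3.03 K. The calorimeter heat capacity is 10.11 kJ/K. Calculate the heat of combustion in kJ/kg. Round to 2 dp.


Hc = C_cal * delta_T / m_fuel
Q_released = 10.11 * 3.03 = 30.6333 kJ
m_fuel = 1.378 g = 1.378/1000 kg = 0.001378 kg
Hc = 30.6333 / 0.001378 = 22230.26 kJ/kg


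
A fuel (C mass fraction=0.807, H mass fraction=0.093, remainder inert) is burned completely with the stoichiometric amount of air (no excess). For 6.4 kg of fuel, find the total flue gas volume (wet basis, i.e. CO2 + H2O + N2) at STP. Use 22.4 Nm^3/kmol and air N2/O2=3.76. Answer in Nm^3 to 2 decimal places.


Per kg fuel: CO2 = (C/12 kmol)*22.4 = (0.807/12)*22.4 = 1.50640 Nm^3
Per kg fuel: H2O = (H/2 kmol)*22.4 = (0.093/2)*22.4 = 1.04160 Nm^3
O2 needed per kg fuel = C/12 + H/4 = 0.807/12 + 0.093/4 = 0.09050000 kmol
Per kg fuel: N2 = O2*3.76*22.4 = 0.09050000*3.76*22.4 = 7.62227 Nm^3
Total per kg = 1.50640 + 1.04160 + 7.62227 = 10.17027 Nm^3
Total = 10.17027 * 6.4 = 65.09 Nm^3


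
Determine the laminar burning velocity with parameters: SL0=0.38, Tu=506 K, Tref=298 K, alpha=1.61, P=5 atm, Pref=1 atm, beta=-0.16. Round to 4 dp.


SL = SL0 * (Tu/Tref)^alpha * (P/Pref)^beta
T ratio = 506/298 = 1.69798658
(T ratio)^alpha = 1.69798658^1.61 = 2.345277
(P/Pref)^beta = 5^(-0.16) = 0.772974
SL = 0.38 * 2.345277 * 0.772974 = 0.6889 m/s


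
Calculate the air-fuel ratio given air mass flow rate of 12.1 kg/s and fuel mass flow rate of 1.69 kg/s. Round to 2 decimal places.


AFR = m_air / m_fuel
AFR = 12.1 / 1.69 = 7.16


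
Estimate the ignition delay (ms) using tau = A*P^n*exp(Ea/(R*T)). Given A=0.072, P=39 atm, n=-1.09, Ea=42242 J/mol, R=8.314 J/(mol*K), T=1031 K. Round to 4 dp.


tau = A * P^n * exp(Ea/(R*T))
P^n = 39^(-1.09) = 0.01843909
Ea/(R*T) = 42242/(8.314*1031) = 4.928058
exp(Ea/(R*T)) = 138.111003
tau = 0.072 * 0.01843909 * 138.111003 = 0.1834 ms


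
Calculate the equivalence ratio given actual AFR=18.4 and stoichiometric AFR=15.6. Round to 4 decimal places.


phi = AFR_stoich / AFR_actual
phi = 15.6 / 18.4 = 0.8478


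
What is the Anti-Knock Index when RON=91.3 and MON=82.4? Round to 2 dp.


AKI = (RON + MON) / 2
AKI = (91.3 + 82.4) / 2
AKI = 173.7 / 2 = 86.85


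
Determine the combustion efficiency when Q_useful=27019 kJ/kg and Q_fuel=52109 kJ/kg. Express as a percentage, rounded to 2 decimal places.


Efficiency = (Q_useful / Q_fuel) * 100
Efficiency = (27019 / 52109) * 100
Efficiency = 0.5185 * 100 = 51.85%


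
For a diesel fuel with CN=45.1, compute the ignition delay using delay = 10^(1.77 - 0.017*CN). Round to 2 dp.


delay = 10^(1.77 - 0.017*CN)
Exponent = 1.77 - 0.017*45.1 = 1.0033
delay = 10^1.0033 = 10.08 ms


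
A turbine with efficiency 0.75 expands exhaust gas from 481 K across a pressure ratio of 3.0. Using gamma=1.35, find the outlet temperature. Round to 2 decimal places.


T_out = T_in * (1 - eta * (1 - PR^(-(gamma-1)/gamma)))
Exponent = -(1.35-1)/1.35 = -0.25925926
PR^exp = 3.0^(-0.25925926) = 0.75214556
Factor = 1 - 0.75*(1 - 0.75214556) = 0.81410917
T_out = 481 * 0.81410917 = 391.59 K


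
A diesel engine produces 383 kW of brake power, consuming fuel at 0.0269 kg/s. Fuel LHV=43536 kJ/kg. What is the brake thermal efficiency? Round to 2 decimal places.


eta_BTE = (BP / (mf * LHV)) * 100
Denominator = 0.0269 * 43536 = 1171.1184 kW
eta_BTE = (383 / 1171.1184) * 100 = 32.70%


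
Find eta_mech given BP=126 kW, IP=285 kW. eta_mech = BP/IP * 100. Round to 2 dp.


eta_mech = (BP / IP) * 100
Ratio = 126 / 285 = 0.4421
eta_mech = 0.4421 * 100 = 44.21%


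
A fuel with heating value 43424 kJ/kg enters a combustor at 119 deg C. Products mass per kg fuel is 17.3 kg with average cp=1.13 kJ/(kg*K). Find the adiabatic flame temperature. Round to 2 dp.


T_ad = T_in + Hc / (m_p * cp)
Denominator = 17.3 * 1.13 = 19.5490
Temperature rise = 43424 / 19.5490 = 2221.29 K
T_ad = 119 + 2221.29 = 2340.29 deg C


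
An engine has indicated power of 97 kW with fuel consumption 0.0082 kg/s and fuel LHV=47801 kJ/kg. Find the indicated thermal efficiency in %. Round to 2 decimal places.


eta_ith = (IP / (mf * LHV)) * 100
Denominator = 0.0082 * 47801 = 391.9682 kW
eta_ith = (97 / 391.9682) * 100 = 24.75%


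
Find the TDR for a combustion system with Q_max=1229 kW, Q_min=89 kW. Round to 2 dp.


TDR = Q_max / Q_min
TDR = 1229 / 89 = 13.81


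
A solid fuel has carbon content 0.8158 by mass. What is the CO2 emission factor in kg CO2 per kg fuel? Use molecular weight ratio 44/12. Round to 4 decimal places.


EF = C_frac * (M_CO2 / M_C)
EF = 0.8158 * (44/12)
EF = 0.8158 * 3.666667 = 2.9913 kg_CO2/kg_fuel


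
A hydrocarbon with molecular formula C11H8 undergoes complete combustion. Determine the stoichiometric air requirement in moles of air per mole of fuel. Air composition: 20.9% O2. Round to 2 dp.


Balanced combustion: C11H8 + 13 O2 -> 11 CO2 + 4 H2O
O2 needed = C + H/4 = 11 + 8/4 = 13.00 moles
Air moles = O2 / 0.209 = 13.00 / 0.209 = 62.20 moles air


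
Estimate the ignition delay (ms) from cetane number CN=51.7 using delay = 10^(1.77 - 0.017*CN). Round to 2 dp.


delay = 10^(1.77 - 0.017*CN)
Exponent = 1.77 - 0.017*51.7 = 0.8911
delay = 10^0.8911 = 7.78 ms


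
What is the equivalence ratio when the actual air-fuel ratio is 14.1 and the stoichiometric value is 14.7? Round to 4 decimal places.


phi = AFR_stoich / AFR_actual
phi = 14.7 / 14.1 = 1.0426


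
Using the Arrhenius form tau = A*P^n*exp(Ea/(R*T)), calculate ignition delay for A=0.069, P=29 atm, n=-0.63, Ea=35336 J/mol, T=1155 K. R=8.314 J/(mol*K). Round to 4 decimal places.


tau = A * P^n * exp(Ea/(R*T))
P^n = 29^(-0.63) = 0.11986414
Ea/(R*T) = 35336/(8.314*1155) = 3.679810
exp(Ea/(R*T)) = 39.638857
tau = 0.069 * 0.11986414 * 39.638857 = 0.3278 ms


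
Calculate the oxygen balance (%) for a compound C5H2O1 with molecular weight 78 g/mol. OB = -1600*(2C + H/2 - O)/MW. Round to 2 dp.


OB = -1600 * (2C + H/2 - O) / MW
Inner = 2*5 + 2/2 - 1 = 10.00
OB = -1600 * 10.00 / 78 = -205.13%


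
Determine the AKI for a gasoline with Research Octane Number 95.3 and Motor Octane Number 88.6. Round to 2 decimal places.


AKI = (RON + MON) / 2
AKI = (95.3 + 88.6) / 2
AKI = 183.9 / 2 = 91.95


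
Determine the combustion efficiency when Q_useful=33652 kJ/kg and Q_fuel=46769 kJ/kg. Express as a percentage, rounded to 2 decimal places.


Efficiency = (Q_useful / Q_fuel) * 100
Efficiency = (33652 / 46769) * 100
Efficiency = 0.7195 * 100 = 71.95%


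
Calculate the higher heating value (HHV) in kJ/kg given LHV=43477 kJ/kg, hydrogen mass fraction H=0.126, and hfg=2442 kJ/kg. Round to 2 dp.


HHV = LHV + hfg * 9 * H
Water addition = 2442 * 9 * 0.126 = 2769.228 kJ/kg
HHV = 43477 + 2769.228 = 46246.23 kJ/kg


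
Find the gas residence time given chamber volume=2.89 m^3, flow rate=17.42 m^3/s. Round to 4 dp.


tau = V / Q_flow
tau = 2.89 / 17.42 = 0.1659 s


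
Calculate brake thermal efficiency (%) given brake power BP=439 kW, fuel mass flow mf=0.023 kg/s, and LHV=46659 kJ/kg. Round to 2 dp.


eta_BTE = (BP / (mf * LHV)) * 100
Denominator = 0.023 * 46659 = 1073.1570 kW
eta_BTE = (439 / 1073.1570) * 100 = 40.91%


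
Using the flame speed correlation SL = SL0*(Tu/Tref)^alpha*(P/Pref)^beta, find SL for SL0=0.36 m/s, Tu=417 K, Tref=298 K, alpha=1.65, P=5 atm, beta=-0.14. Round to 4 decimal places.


SL = SL0 * (Tu/Tref)^alpha * (P/Pref)^beta
T ratio = 417/298 = 1.39932886
(T ratio)^alpha = 1.39932886^1.65 = 1.740875
(P/Pref)^beta = 5^(-0.14) = 0.798260
SL = 0.36 * 1.740875 * 0.798260 = 0.5003 m/s


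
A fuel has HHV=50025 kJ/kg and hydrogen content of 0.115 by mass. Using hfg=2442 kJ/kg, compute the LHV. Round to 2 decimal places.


LHV = HHV - hfg * 9 * H
Water correction = 2442 * 9 * 0.115 = 2527.470 kJ/kg
LHV = 50025 - 2527.470 = 47497.53 kJ/kg


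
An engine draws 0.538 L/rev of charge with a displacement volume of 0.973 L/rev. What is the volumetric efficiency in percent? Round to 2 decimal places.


eta_v = (V_actual / V_disp) * 100
Ratio = 0.538 / 0.973 = 0.5529
eta_v = 0.5529 * 100 = 55.29%


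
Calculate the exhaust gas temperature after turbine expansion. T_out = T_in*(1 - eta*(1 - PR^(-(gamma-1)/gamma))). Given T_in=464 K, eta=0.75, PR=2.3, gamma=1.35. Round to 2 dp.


T_out = T_in * (1 - eta * (1 - PR^(-(gamma-1)/gamma)))
Exponent = -(1.35-1)/1.35 = -0.25925926
PR^exp = 2.3^(-0.25925926) = 0.80578413
Factor = 1 - 0.75*(1 - 0.80578413) = 0.85433810
T_out = 464 * 0.85433810 = 396.41 K


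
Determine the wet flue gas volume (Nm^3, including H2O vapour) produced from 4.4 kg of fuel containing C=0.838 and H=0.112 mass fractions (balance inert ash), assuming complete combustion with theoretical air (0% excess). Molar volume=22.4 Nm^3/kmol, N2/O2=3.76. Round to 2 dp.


Per kg fuel: CO2 = (C/12 kmol)*22.4 = (0.838/12)*22.4 = 1.56427 Nm^3
Per kg fuel: H2O = (H/2 kmol)*22.4 = (0.112/2)*22.4 = 1.25440 Nm^3
O2 needed per kg fuel = C/12 + H/4 = 0.838/12 + 0.112/4 = 0.09783333 kmol
Per kg fuel: N2 = O2*3.76*22.4 = 0.09783333*3.76*22.4 = 8.23991 Nm^3
Total per kg = 1.56427 + 1.25440 + 8.23991 = 11.05858 Nm^3
Total = 11.05858 * 4.4 = 48.66 Nm^3


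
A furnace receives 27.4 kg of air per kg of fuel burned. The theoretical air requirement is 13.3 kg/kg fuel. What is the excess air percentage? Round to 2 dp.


Excess air = actual - stoichiometric = 27.4 - 13.3 = 14.10 kg/kg fuel
Excess air % = (excess / stoich) * 100 = (14.10 / 13.3) * 100 = 106.02%


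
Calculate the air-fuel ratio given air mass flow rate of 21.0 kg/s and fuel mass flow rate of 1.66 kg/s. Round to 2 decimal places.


AFR = m_air / m_fuel
AFR = 21.0 / 1.66 = 12.65


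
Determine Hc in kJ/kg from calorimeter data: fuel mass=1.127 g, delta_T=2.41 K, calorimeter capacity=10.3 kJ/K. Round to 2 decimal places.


Hc = C_cal * delta_T / m_fuel
Q_released = 10.3 * 2.41 = 24.8230 kJ
m_fuel = 1.127 g = 1.127/1000 kg = 0.001127 kg
Hc = 24.8230 / 0.001127 = 22025.73 kJ/kg


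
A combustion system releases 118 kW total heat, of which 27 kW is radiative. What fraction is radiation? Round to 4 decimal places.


f_rad = Q_rad / Q_total
f_rad = 27 / 118 = 0.2288


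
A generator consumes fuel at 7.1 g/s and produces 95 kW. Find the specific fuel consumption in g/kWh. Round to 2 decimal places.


SFC = (mf / BP) * 3600
Rate = 7.1 / 95 = 0.074737 g/(s*kW)
SFC = 0.074737 * 3600 = 269.05 g/kWh


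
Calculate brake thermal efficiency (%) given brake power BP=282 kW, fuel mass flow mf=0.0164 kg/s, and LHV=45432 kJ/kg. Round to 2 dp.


eta_BTE = (BP / (mf * LHV)) * 100
Denominator = 0.0164 * 45432 = 745.0848 kW
eta_BTE = (282 / 745.0848) * 100 = 37.85%


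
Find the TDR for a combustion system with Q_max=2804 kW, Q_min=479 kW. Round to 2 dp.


TDR = Q_max / Q_min
TDR = 2804 / 479 = 5.85


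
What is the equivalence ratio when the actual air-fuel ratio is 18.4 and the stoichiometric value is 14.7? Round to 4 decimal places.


phi = AFR_stoich / AFR_actual
phi = 14.7 / 18.4 = 0.7989


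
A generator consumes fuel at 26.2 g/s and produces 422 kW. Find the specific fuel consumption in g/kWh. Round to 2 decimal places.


SFC = (mf / BP) * 3600
Rate = 26.2 / 422 = 0.062085 g/(s*kW)
SFC = 0.062085 * 3600 = 223.51 g/kWh


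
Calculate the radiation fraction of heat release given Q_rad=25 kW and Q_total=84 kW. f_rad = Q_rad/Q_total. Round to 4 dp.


f_rad = Q_rad / Q_total
f_rad = 25 / 84 = 0.2976


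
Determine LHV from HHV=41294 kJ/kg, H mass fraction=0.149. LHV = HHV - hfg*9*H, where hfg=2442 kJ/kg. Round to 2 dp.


LHV = HHV - hfg * 9 * H
Water correction = 2442 * 9 * 0.149 = 3274.722 kJ/kg
LHV = 41294 - 3274.722 = 38019.28 kJ/kg


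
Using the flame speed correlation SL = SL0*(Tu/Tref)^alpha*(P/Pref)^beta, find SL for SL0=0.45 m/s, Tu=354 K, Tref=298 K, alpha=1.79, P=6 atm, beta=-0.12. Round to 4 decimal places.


SL = SL0 * (Tu/Tref)^alpha * (P/Pref)^beta
T ratio = 354/298 = 1.18791946
(T ratio)^alpha = 1.18791946^1.79 = 1.361033
(P/Pref)^beta = 6^(-0.12) = 0.806532
SL = 0.45 * 1.361033 * 0.806532 = 0.4940 m/s


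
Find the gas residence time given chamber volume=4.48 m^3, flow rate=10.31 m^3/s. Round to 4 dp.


tau = V / Q_flow
tau = 4.48 / 10.31 = 0.4345 s


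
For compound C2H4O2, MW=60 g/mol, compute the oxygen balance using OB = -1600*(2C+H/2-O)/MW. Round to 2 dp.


OB = -1600 * (2C + H/2 - O) / MW
Inner = 2*2 + 4/2 - 2 = 4.00
OB = -1600 * 4.00 / 60 = -106.67%


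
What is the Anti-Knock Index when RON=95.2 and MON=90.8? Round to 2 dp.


AKI = (RON + MON) / 2
AKI = (95.2 + 90.8) / 2
AKI = 186.0 / 2 = 93.00


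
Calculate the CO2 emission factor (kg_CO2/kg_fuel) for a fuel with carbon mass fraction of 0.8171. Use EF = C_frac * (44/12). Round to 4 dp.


EF = C_frac * (M_CO2 / M_C)
EF = 0.8171 * (44/12)
EF = 0.8171 * 3.666667 = 2.9960 kg_CO2/kg_fuel


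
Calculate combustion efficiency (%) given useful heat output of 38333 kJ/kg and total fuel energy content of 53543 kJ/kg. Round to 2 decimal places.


Efficiency = (Q_useful / Q_fuel) * 100
Efficiency = (38333 / 53543) * 100
Efficiency = 0.7159 * 100 = 71.59%


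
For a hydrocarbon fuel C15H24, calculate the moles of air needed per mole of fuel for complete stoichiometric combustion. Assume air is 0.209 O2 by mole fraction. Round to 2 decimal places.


Balanced combustion: C15H24 + 21 O2 -> 15 CO2 + 12 H2O
O2 needed = C + H/4 = 15 + 24/4 = 21.00 moles
Air moles = O2 / 0.209 = 21.00 / 0.209 = 100.48 moles air


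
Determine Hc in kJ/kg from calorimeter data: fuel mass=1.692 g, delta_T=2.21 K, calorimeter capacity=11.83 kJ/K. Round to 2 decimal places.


Hc = C_cal * delta_T / m_fuel
Q_released = 11.83 * 2.21 = 26.1443 kJ
m_fuel = 1.692 g = 1.692/1000 kg = 0.001692 kg
Hc = 26.1443 / 0.001692 = 15451.71 kJ/kg


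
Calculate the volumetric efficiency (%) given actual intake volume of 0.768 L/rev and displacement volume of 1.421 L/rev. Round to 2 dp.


eta_v = (V_actual / V_disp) * 100
Ratio = 0.768 / 1.421 = 0.5405
eta_v = 0.5405 * 100 = 54.05%


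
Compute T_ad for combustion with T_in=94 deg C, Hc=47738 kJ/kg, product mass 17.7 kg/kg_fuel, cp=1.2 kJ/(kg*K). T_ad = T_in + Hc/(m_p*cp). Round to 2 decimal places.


T_ad = T_in + Hc / (m_p * cp)
Denominator = 17.7 * 1.2 = 21.2400
Temperature rise = 47738 / 21.2400 = 2247.55 K
T_ad = 94 + 2247.55 = 2341.55 deg C


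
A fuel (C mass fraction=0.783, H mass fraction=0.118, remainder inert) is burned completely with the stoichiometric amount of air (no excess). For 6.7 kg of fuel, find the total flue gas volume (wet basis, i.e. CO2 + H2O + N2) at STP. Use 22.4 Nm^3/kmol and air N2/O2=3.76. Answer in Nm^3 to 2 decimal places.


Per kg fuel: CO2 = (C/12 kmol)*22.4 = (0.783/12)*22.4 = 1.46160 Nm^3
Per kg fuel: H2O = (H/2 kmol)*22.4 = (0.118/2)*22.4 = 1.32160 Nm^3
O2 needed per kg fuel = C/12 + H/4 = 0.783/12 + 0.118/4 = 0.09475000 kmol
Per kg fuel: N2 = O2*3.76*22.4 = 0.09475000*3.76*22.4 = 7.98022 Nm^3
Total per kg = 1.46160 + 1.32160 + 7.98022 = 10.76342 Nm^3
Total = 10.76342 * 6.7 = 72.11 Nm^3


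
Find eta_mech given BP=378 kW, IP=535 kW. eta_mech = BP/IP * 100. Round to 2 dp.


eta_mech = (BP / IP) * 100
Ratio = 378 / 535 = 0.7065
eta_mech = 0.7065 * 100 = 70.65%


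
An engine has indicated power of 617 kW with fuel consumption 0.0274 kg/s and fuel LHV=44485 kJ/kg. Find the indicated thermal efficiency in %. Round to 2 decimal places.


eta_ith = (IP / (mf * LHV)) * 100
Denominator = 0.0274 * 44485 = 1218.8890 kW
eta_ith = (617 / 1218.8890) * 100 = 50.62%


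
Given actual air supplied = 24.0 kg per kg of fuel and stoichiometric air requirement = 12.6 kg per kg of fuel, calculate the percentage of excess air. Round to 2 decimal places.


Excess air = actual - stoichiometric = 24.0 - 12.6 = 11.40 kg/kg fuel
Excess air % = (excess / stoich) * 100 = (11.40 / 12.6) * 100 = 90.48%


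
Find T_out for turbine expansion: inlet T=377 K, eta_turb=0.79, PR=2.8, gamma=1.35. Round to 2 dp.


T_out = T_in * (1 - eta * (1 - PR^(-(gamma-1)/gamma)))
Exponent = -(1.35-1)/1.35 = -0.25925926
PR^exp = 2.8^(-0.25925926) = 0.76572026
Factor = 1 - 0.79*(1 - 0.76572026) = 0.81491901
T_out = 377 * 0.81491901 = 307.22 K


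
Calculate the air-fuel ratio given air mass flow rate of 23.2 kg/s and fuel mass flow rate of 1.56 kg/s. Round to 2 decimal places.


AFR = m_air / m_fuel
AFR = 23.2 / 1.56 = 14.87


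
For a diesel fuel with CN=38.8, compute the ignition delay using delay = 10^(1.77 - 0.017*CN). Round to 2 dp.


delay = 10^(1.77 - 0.017*CN)
Exponent = 1.77 - 0.017*38.8 = 1.1104
delay = 10^1.1104 = 12.89 ms


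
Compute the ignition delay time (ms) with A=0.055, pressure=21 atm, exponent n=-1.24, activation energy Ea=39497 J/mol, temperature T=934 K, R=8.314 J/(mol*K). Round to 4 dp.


tau = A * P^n * exp(Ea/(R*T))
P^n = 21^(-1.24) = 0.02293232
Ea/(R*T) = 39497/(8.314*934) = 5.086361
exp(Ea/(R*T)) = 161.800062
tau = 0.055 * 0.02293232 * 161.800062 = 0.2041 ms


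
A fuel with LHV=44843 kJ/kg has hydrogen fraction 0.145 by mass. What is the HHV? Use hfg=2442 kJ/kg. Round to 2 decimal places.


HHV = LHV + hfg * 9 * H
Water addition = 2442 * 9 * 0.145 = 3186.810 kJ/kg
HHV = 44843 + 3186.810 = 48029.81 kJ/kg


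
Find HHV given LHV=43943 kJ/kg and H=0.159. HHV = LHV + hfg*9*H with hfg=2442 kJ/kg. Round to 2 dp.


HHV = LHV + hfg * 9 * H
Water addition = 2442 * 9 * 0.159 = 3494.502 kJ/kg
HHV = 43943 + 3494.502 = 47437.50 kJ/kg


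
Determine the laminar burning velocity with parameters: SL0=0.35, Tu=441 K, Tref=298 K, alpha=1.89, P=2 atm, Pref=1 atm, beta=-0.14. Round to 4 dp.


SL = SL0 * (Tu/Tref)^alpha * (P/Pref)^beta
T ratio = 441/298 = 1.47986577
(T ratio)^alpha = 1.47986577^1.89 = 2.097588
(P/Pref)^beta = 2^(-0.14) = 0.907519
SL = 0.35 * 2.097588 * 0.907519 = 0.6663 m/s


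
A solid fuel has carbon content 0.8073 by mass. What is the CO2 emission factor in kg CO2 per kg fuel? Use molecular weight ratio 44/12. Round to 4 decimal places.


EF = C_frac * (M_CO2 / M_C)
EF = 0.8073 * (44/12)
EF = 0.8073 * 3.666667 = 2.9601 kg_CO2/kg_fuel


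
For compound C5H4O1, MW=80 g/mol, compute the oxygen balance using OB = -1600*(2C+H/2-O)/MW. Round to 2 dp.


OB = -1600 * (2C + H/2 - O) / MW
Inner = 2*5 + 4/2 - 1 = 11.00
OB = -1600 * 11.00 / 80 = -220.00%


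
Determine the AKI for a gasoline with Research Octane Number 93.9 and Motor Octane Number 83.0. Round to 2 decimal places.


AKI = (RON + MON) / 2
AKI = (93.9 + 83.0) / 2
AKI = 176.9 / 2 = 88.45


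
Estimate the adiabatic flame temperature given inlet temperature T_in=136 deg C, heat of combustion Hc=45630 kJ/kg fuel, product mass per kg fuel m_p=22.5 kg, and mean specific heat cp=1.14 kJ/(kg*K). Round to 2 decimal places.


T_ad = T_in + Hc / (m_p * cp)
Denominator = 22.5 * 1.14 = 25.6500
Temperature rise = 45630 / 25.6500 = 1778.95 K
T_ad = 136 + 1778.95 = 1914.95 deg C


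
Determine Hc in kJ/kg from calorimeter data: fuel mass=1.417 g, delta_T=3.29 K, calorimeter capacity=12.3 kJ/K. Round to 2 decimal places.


Hc = C_cal * delta_T / m_fuel
Q_released = 12.3 * 3.29 = 40.4670 kJ
m_fuel = 1.417 g = 1.417/1000 kg = 0.001417 kg
Hc = 40.4670 / 0.001417 = 28558.22 kJ/kg


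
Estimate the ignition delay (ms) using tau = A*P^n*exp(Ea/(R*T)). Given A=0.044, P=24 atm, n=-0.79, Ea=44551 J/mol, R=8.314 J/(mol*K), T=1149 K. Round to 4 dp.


tau = A * P^n * exp(Ea/(R*T))
P^n = 24^(-0.79) = 0.08121441
Ea/(R*T) = 44551/(8.314*1149) = 4.663666
exp(Ea/(R*T)) = 106.024018
tau = 0.044 * 0.08121441 * 106.024018 = 0.3789 ms


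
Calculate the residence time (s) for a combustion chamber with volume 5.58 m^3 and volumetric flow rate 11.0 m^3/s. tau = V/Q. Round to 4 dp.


tau = V / Q_flow
tau = 5.58 / 11.0 = 0.5073 s


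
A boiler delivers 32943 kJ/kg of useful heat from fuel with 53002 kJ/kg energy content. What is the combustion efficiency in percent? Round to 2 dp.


Efficiency = (Q_useful / Q_fuel) * 100
Efficiency = (32943 / 53002) * 100
Efficiency = 0.6215 * 100 = 62.15%


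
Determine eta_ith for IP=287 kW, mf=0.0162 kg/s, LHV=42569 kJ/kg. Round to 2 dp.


eta_ith = (IP / (mf * LHV)) * 100
Denominator = 0.0162 * 42569 = 689.6178 kW
eta_ith = (287 / 689.6178) * 100 = 41.62%


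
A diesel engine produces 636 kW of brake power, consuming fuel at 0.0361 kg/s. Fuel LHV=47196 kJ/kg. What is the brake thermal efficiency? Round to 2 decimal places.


eta_BTE = (BP / (mf * LHV)) * 100
Denominator = 0.0361 * 47196 = 1703.7756 kW
eta_BTE = (636 / 1703.7756) * 100 = 37.33%


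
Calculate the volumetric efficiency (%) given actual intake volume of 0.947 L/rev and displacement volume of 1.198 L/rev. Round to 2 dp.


eta_v = (V_actual / V_disp) * 100
Ratio = 0.947 / 1.198 = 0.7905
eta_v = 0.7905 * 100 = 79.05%


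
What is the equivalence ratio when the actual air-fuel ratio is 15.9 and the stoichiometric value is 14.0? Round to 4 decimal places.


phi = AFR_stoich / AFR_actual
phi = 14.0 / 15.9 = 0.8805


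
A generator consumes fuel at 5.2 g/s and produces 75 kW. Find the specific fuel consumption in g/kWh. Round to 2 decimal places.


SFC = (mf / BP) * 3600
Rate = 5.2 / 75 = 0.069333 g/(s*kW)
SFC = 0.069333 * 3600 = 249.60 g/kWh


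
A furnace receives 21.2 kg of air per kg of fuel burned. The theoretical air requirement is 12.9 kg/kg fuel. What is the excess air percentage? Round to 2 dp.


Excess air = actual - stoichiometric = 21.2 - 12.9 = 8.30 kg/kg fuel
Excess air % = (excess / stoich) * 100 = (8.30 / 12.9) * 100 = 64.34%


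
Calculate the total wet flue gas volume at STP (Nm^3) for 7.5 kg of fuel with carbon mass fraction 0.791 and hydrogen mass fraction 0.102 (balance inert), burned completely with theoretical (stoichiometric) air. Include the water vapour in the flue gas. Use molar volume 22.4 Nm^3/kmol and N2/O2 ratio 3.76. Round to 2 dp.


Per kg fuel: CO2 = (C/12 kmol)*22.4 = (0.791/12)*22.4 = 1.47653 Nm^3
Per kg fuel: H2O = (H/2 kmol)*22.4 = (0.102/2)*22.4 = 1.14240 Nm^3
O2 needed per kg fuel = C/12 + H/4 = 0.791/12 + 0.102/4 = 0.09141667 kmol
Per kg fuel: N2 = O2*3.76*22.4 = 0.09141667*3.76*22.4 = 7.69948 Nm^3
Total per kg = 1.47653 + 1.14240 + 7.69948 = 10.31841 Nm^3
Total = 10.31841 * 7.5 = 77.39 Nm^3


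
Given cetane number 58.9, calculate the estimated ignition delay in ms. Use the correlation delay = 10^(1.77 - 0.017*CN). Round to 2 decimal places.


delay = 10^(1.77 - 0.017*CN)
Exponent = 1.77 - 0.017*58.9 = 0.7687
delay = 10^0.7687 = 5.87 ms


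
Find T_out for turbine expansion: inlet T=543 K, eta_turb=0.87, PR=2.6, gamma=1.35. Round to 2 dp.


T_out = T_in * (1 - eta * (1 - PR^(-(gamma-1)/gamma)))
Exponent = -(1.35-1)/1.35 = -0.25925926
PR^exp = 2.6^(-0.25925926) = 0.78057442
Factor = 1 - 0.87*(1 - 0.78057442) = 0.80909975
T_out = 543 * 0.80909975 = 439.34 K


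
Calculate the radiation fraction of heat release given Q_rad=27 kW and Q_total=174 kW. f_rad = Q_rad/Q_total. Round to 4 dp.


f_rad = Q_rad / Q_total
f_rad = 27 / 174 = 0.1552


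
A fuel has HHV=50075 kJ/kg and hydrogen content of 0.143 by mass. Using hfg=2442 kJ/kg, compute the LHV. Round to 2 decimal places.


LHV = HHV - hfg * 9 * H
Water correction = 2442 * 9 * 0.143 = 3142.854 kJ/kg
LHV = 50075 - 3142.854 = 46932.15 kJ/kg


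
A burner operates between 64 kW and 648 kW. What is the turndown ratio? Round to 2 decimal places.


TDR = Q_max / Q_min
TDR = 648 / 64 = 10.13


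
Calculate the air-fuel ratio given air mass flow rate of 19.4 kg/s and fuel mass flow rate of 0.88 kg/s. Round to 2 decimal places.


AFR = m_air / m_fuel
AFR = 19.4 / 0.88 = 22.05


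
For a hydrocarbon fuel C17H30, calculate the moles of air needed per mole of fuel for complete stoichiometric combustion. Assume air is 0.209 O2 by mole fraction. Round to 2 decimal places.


Balanced combustion: C17H30 + 24.5 O2 -> 17 CO2 + 15 H2O
O2 needed = C + H/4 = 17 + 30/4 = 24.50 moles
Air moles = O2 / 0.209 = 24.50 / 0.209 = 117.22 moles air


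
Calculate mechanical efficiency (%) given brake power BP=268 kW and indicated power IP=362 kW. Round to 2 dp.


eta_mech = (BP / IP) * 100
Ratio = 268 / 362 = 0.7403
eta_mech = 0.7403 * 100 = 74.03%


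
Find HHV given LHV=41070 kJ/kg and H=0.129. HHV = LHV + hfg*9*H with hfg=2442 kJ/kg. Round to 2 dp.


HHV = LHV + hfg * 9 * H
Water addition = 2442 * 9 * 0.129 = 2835.162 kJ/kg
HHV = 41070 + 2835.162 = 43905.16 kJ/kg


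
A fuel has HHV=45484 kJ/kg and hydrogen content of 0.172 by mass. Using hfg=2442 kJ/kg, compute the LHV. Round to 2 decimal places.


LHV = HHV - hfg * 9 * H
Water correction = 2442 * 9 * 0.172 = 3780.216 kJ/kg
LHV = 45484 - 3780.216 = 41703.78 kJ/kg


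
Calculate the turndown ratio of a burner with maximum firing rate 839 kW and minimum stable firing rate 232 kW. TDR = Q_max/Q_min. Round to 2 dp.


TDR = Q_max / Q_min
TDR = 839 / 232 = 3.62


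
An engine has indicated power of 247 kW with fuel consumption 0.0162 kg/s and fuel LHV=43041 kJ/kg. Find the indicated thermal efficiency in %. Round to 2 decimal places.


eta_ith = (IP / (mf * LHV)) * 100
Denominator = 0.0162 * 43041 = 697.2642 kW
eta_ith = (247 / 697.2642) * 100 = 35.42%


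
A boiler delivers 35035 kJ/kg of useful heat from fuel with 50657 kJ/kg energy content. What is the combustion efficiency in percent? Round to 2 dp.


Efficiency = (Q_useful / Q_fuel) * 100
Efficiency = (35035 / 50657) * 100
Efficiency = 0.6916 * 100 = 69.16%


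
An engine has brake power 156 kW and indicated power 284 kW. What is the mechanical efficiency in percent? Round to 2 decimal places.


eta_mech = (BP / IP) * 100
Ratio = 156 / 284 = 0.5493
eta_mech = 0.5493 * 100 = 54.93%


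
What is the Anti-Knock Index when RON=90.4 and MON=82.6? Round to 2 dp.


AKI = (RON + MON) / 2
AKI = (90.4 + 82.6) / 2
AKI = 173.0 / 2 = 86.50


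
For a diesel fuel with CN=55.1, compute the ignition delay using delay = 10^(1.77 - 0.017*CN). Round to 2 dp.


delay = 10^(1.77 - 0.017*CN)
Exponent = 1.77 - 0.017*55.1 = 0.8333
delay = 10^0.8333 = 6.81 ms


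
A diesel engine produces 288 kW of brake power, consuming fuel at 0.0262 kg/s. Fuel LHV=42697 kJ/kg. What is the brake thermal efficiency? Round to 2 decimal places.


eta_BTE = (BP / (mf * LHV)) * 100
Denominator = 0.0262 * 42697 = 1118.6614 kW
eta_BTE = (288 / 1118.6614) * 100 = 25.75%


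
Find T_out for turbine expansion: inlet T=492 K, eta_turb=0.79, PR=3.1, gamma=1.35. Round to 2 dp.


T_out = T_in * (1 - eta * (1 - PR^(-(gamma-1)/gamma)))
Exponent = -(1.35-1)/1.35 = -0.25925926
PR^exp = 3.1^(-0.25925926) = 0.74577862
Factor = 1 - 0.79*(1 - 0.74577862) = 0.79916511
T_out = 492 * 0.79916511 = 393.19 K


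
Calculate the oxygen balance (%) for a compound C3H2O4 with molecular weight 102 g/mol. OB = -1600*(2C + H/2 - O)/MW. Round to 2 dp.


OB = -1600 * (2C + H/2 - O) / MW
Inner = 2*3 + 2/2 - 4 = 3.00
OB = -1600 * 3.00 / 102 = -47.06%


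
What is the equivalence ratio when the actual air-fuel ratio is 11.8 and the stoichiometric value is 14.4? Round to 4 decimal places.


phi = AFR_stoich / AFR_actual
phi = 14.4 / 11.8 = 1.2203


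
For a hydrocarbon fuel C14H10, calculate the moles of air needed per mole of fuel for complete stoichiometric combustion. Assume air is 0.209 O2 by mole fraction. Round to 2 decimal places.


Balanced combustion: C14H10 + 16.5 O2 -> 14 CO2 + 5 H2O
O2 needed = C + H/4 = 14 + 10/4 = 16.50 moles
Air moles = O2 / 0.209 = 16.50 / 0.209 = 78.95 moles air


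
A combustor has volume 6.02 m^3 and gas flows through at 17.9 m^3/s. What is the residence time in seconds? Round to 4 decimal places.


tau = V / Q_flow
tau = 6.02 / 17.9 = 0.3363 s


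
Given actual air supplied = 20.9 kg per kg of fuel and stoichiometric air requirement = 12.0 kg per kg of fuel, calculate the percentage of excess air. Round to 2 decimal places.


Excess air = actual - stoichiometric = 20.9 - 12.0 = 8.90 kg/kg fuel
Excess air % = (excess / stoich) * 100 = (8.90 / 12.0) * 100 = 74.17%


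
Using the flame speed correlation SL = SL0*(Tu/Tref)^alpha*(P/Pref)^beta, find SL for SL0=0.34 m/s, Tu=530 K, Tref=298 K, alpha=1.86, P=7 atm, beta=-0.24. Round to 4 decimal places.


SL = SL0 * (Tu/Tref)^alpha * (P/Pref)^beta
T ratio = 530/298 = 1.77852349
(T ratio)^alpha = 1.77852349^1.86 = 2.918172
(P/Pref)^beta = 7^(-0.24) = 0.626869
SL = 0.34 * 2.918172 * 0.626869 = 0.6220 m/s


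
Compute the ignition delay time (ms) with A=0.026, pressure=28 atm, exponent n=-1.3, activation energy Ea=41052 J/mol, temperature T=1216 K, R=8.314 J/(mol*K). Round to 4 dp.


tau = A * P^n * exp(Ea/(R*T))
P^n = 28^(-1.3) = 0.01314300
Ea/(R*T) = 41052/(8.314*1216) = 4.060605
exp(Ea/(R*T)) = 58.009385
tau = 0.026 * 0.01314300 * 58.009385 = 0.0198 ms


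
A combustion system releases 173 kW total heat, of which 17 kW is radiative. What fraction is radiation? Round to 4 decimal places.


f_rad = Q_rad / Q_total
f_rad = 17 / 173 = 0.0983
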